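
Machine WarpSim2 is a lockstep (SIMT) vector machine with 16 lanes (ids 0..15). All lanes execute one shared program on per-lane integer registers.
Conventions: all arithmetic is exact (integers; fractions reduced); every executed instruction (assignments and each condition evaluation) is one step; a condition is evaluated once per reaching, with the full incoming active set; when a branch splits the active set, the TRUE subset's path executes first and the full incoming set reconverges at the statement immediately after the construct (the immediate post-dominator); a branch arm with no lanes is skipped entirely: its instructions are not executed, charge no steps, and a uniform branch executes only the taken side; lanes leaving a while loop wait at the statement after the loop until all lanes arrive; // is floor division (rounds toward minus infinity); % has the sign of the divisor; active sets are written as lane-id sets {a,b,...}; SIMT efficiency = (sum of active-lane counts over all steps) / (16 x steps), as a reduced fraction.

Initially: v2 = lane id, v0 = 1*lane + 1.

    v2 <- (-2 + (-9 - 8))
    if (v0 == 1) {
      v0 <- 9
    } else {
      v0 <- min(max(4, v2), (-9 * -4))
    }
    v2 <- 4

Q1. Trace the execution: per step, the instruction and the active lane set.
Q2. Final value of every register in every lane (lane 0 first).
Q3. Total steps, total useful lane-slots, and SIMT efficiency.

step 0: v2 <- (-2 + (-9 - 8))        {0,1,2,3,4,5,6,7,8,9,10,11,12,13,14,15}
step 1: eval (v0 == 1)               {0,1,2,3,4,5,6,7,8,9,10,11,12,13,14,15}
step 2: v0 <- 9                      {0}
step 3: v0 <- min(max(4, v2), (-9 * -4)) {1,2,3,4,5,6,7,8,9,10,11,12,13,14,15}
step 4: v2 <- 4                      {0,1,2,3,4,5,6,7,8,9,10,11,12,13,14,15}

Answer: 5 steps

v2: 4,4,4,4,4,4,4,4,4,4,4,4,4,4,4,4
v0: 9,4,4,4,4,4,4,4,4,4,4,4,4,4,4,4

steps = 5; useful = 64; efficiency = 64/80 = 4/5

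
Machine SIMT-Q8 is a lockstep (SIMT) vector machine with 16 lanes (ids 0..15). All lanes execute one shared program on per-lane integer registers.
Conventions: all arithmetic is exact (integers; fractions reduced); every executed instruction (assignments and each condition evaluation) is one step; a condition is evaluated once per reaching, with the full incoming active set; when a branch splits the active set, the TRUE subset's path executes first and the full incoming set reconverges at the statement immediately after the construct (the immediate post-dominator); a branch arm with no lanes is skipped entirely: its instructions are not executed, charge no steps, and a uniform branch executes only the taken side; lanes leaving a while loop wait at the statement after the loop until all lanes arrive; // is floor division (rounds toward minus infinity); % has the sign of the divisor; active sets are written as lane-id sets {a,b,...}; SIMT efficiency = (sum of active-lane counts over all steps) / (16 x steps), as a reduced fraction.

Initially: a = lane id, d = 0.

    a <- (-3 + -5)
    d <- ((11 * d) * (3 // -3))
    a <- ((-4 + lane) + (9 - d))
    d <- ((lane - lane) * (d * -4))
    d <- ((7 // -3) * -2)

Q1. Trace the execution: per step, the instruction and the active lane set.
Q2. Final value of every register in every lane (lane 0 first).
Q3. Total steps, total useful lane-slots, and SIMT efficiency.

step 0: a <- (-3 + -5)               {0,1,2,3,4,5,6,7,8,9,10,11,12,13,14,15}
step 1: d <- ((11 * d) * (3 // -3))  {0,1,2,3,4,5,6,7,8,9,10,11,12,13,14,15}
step 2: a <- ((-4 + lane) + (9 - d)) {0,1,2,3,4,5,6,7,8,9,10,11,12,13,14,15}
step 3: d <- ((lane - lane) * (d * -4)) {0,1,2,3,4,5,6,7,8,9,10,11,12,13,14,15}
step 4: d <- ((7 // -3) * -2)        {0,1,2,3,4,5,6,7,8,9,10,11,12,13,14,15}

Answer: 5 steps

a: 5,6,7,8,9,10,11,12,13,14,15,16,17,18,19,20
d: 6,6,6,6,6,6,6,6,6,6,6,6,6,6,6,6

steps = 5; useful = 80; efficiency = 80/80 = 1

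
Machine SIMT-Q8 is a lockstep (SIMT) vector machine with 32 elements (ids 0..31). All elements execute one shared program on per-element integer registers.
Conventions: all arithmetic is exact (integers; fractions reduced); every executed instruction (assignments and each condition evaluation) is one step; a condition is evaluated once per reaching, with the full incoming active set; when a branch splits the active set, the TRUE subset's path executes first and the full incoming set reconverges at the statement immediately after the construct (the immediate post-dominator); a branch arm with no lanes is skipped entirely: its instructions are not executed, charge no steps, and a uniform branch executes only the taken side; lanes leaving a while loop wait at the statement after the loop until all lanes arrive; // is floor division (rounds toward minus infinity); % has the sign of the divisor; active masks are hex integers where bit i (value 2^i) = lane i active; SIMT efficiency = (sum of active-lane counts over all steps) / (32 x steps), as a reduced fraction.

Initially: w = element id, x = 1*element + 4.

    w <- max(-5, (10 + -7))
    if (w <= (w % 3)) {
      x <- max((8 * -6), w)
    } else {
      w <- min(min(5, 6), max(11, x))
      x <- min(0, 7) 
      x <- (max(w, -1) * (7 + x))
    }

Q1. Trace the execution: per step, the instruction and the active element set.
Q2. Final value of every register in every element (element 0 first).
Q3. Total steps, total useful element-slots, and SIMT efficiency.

step 0: w <- max(-5, (10 + -7))      0xffffffff
step 1: eval (w <= (w % 3))          0xffffffff
step 2: w <- min(min(5, 6), max(11, x)) 0xffffffff
step 3: x <- min(0, 7)               0xffffffff
step 4: x <- (max(w, -1) * (7 + x))  0xffffffff

Answer: 5 steps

w: 5,5,5,5,5,5,5,5,5,5,5,5,5,5,5,5,5,5,5,5,5,5,5,5,5,5,5,5,5,5,5,5
x: 35,35,35,35,35,35,35,35,35,35,35,35,35,35,35,35,35,35,35,35,35,35,35,35,35,35,35,35,35,35,35,35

steps = 5; useful = 160; efficiency = 160/160 = 1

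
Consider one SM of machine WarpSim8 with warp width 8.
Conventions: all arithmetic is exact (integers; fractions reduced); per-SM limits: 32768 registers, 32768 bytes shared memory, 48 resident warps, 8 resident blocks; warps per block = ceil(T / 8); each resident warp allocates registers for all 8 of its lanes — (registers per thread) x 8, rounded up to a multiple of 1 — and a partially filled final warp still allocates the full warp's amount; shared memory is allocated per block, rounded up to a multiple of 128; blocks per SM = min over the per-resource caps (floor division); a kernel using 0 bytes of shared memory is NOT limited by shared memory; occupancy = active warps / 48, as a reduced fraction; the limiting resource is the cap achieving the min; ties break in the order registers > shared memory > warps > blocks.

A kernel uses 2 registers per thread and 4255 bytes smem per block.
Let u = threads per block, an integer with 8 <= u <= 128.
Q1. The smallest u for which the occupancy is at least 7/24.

Answer: u = 9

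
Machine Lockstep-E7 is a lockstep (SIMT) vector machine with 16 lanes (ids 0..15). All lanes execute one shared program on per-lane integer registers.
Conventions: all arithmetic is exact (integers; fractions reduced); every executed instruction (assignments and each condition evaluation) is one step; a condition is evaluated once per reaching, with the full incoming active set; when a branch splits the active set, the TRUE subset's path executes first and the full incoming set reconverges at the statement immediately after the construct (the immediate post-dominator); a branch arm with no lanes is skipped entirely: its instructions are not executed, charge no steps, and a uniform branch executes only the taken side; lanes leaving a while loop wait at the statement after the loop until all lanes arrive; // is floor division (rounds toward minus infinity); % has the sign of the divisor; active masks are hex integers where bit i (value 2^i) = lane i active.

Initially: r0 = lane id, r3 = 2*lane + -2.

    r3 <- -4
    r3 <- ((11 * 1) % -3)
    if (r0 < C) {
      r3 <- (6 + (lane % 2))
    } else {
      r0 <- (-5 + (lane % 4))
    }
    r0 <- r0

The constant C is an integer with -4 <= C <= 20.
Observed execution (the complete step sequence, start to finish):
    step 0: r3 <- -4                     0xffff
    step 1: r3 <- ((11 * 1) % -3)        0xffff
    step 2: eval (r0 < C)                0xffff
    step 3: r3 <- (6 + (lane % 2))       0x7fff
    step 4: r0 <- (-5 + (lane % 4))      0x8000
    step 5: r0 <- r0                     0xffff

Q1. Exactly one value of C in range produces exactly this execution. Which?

Answer: C = 15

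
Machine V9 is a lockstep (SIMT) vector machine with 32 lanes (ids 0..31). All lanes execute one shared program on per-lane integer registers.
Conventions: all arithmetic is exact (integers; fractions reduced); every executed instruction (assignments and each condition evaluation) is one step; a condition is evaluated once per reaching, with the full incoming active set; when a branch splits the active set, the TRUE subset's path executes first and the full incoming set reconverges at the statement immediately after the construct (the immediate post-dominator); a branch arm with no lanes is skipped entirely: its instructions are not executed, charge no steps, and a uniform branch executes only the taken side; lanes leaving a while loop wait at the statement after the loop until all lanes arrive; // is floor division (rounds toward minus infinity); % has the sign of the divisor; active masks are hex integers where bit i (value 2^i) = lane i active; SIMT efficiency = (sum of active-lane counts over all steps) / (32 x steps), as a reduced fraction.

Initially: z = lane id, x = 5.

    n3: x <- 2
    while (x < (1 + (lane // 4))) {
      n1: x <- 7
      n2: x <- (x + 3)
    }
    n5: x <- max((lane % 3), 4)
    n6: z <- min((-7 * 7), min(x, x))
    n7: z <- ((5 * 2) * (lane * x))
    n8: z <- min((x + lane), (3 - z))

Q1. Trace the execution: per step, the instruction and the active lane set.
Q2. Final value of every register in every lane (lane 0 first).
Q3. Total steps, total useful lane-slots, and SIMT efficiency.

step 0: x <- 2                       0xffffffff
step 1: eval (x < (1 + (lane // 4))) 0xffffffff
step 2: x <- 7                       0xffffff00
step 3: x <- (x + 3)                 0xffffff00
step 4: eval (x < (1 + (lane // 4))) 0xffffff00
step 5: x <- max((lane % 3), 4)      0xffffffff
step 6: z <- min((-7 * 7), min(x, x)) 0xffffffff
step 7: z <- ((5 * 2) * (lane * x))  0xffffffff
step 8: z <- min((x + lane), (3 - z)) 0xffffffff

Answer: 9 steps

z: 3,-37,-77,-117,-157,-197,-237,-277,-317,-357,-397,-437,-477,-517,-557,-597,-637,-677,-717,-757,-797,-837,-877,-917,-957,-997,-1037,-1077,-1117,-1157,-1197,-1237
x: 4,4,4,4,4,4,4,4,4,4,4,4,4,4,4,4,4,4,4,4,4,4,4,4,4,4,4,4,4,4,4,4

steps = 9; useful = 264; efficiency = 264/288 = 11/12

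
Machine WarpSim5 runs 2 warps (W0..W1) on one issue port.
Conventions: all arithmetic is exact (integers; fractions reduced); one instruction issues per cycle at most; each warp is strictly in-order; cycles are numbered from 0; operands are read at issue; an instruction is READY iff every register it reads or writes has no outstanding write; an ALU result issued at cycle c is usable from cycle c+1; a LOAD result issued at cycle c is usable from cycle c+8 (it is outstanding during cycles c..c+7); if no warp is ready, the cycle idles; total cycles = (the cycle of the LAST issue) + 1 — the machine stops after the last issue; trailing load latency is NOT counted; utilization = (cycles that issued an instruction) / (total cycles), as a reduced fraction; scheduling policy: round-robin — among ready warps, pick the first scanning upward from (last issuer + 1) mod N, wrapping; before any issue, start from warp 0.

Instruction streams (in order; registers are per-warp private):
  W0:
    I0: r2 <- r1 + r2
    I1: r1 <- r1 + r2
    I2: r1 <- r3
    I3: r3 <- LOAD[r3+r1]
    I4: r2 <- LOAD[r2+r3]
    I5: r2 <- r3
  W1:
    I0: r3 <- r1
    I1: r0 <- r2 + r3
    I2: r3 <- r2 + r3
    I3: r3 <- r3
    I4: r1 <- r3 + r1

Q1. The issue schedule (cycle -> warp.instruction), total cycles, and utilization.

cycle 0: W0.I0
cycle 1: W1.I0
cycle 2: W0.I1
cycle 3: W1.I1
cycle 4: W0.I2
cycle 5: W1.I2
cycle 6: W0.I3
cycle 7: W1.I3
cycle 8: W1.I4
cycle 9: idle
cycle 10: idle
cycle 11: idle
cycle 12: idle
cycle 13: idle
cycle 14: W0.I4
cycle 15: idle
cycle 16: idle
cycle 17: idle
cycle 18: idle
cycle 19: idle
cycle 20: idle
cycle 21: idle
cycle 22: W0.I5

Answer: 23 cycles, utilization 11/23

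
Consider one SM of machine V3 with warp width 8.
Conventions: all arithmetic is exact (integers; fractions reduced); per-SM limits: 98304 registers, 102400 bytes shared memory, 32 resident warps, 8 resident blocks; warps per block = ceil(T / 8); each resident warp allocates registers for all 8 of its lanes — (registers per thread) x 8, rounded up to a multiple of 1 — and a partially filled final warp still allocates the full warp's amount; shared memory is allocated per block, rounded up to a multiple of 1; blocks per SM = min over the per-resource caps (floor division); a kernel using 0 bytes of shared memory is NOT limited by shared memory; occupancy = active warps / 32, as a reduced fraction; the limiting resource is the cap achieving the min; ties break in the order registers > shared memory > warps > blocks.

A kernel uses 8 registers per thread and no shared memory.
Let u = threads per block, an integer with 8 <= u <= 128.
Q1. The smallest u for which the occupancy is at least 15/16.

Answer: u = 25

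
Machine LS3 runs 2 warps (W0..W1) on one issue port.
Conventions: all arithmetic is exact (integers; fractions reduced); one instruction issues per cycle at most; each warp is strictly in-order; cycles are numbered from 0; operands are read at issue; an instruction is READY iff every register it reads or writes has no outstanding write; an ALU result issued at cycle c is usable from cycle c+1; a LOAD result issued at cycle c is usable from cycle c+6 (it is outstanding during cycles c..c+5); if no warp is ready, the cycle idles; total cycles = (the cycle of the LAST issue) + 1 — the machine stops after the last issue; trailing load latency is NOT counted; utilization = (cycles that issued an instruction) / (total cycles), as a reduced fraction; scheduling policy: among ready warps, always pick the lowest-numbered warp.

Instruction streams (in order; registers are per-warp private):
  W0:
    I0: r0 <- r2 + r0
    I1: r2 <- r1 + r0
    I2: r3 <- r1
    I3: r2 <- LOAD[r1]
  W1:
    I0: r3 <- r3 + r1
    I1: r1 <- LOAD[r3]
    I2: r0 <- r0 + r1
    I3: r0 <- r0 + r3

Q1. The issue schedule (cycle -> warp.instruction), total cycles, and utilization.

cycle 0: W0.I0
cycle 1: W0.I1
cycle 2: W0.I2
cycle 3: W0.I3
cycle 4: W1.I0
cycle 5: W1.I1
cycle 6: idle
cycle 7: idle
cycle 8: idle
cycle 9: idle
cycle 10: idle
cycle 11: W1.I2
cycle 12: W1.I3

Answer: 13 cycles, utilization 8/13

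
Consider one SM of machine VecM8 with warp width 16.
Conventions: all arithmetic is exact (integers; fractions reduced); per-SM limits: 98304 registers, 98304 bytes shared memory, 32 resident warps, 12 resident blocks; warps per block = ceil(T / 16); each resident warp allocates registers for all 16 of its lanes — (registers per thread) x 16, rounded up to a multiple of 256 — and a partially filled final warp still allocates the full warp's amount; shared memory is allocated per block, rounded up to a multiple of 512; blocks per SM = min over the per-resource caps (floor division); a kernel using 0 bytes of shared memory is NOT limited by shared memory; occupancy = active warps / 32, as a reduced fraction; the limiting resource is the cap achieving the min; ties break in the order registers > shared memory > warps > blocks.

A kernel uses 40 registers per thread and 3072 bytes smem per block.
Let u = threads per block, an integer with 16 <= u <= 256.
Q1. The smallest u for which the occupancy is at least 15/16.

Answer: u = 33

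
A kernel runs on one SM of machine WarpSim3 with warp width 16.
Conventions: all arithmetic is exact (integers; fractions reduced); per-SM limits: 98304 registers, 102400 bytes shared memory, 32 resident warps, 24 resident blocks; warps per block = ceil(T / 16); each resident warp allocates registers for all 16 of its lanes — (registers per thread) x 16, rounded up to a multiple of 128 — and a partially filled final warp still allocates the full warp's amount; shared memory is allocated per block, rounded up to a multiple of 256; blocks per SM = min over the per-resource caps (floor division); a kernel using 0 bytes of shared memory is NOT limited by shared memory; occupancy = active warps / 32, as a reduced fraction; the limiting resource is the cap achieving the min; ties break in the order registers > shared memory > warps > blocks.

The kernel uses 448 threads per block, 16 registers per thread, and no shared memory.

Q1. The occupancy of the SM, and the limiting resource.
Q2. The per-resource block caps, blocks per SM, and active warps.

Answer: occupancy 7/8, limited by warps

registers: 13 blocks
shared memory: no limit (kernel uses none)
warps: 1 block
blocks: 24 blocks

Answer: 1 block, 28 active warps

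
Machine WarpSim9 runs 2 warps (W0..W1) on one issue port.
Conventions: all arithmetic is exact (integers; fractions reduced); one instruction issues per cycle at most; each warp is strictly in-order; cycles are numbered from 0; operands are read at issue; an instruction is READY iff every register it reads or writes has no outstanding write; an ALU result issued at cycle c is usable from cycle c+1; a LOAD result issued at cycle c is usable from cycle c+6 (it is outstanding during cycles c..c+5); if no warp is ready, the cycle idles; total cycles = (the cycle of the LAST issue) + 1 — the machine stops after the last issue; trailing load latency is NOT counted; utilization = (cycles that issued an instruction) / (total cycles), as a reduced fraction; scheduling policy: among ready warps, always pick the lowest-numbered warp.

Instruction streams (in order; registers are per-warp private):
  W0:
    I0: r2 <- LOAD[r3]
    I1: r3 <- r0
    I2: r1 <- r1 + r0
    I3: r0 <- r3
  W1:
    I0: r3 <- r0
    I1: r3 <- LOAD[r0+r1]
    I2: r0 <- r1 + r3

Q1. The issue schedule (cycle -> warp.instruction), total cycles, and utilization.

cycle 0: W0.I0
cycle 1: W0.I1
cycle 2: W0.I2
cycle 3: W0.I3
cycle 4: W1.I0
cycle 5: W1.I1
cycle 6: idle
cycle 7: idle
cycle 8: idle
cycle 9: idle
cycle 10: idle
cycle 11: W1.I2

Answer: 12 cycles, utilization 7/12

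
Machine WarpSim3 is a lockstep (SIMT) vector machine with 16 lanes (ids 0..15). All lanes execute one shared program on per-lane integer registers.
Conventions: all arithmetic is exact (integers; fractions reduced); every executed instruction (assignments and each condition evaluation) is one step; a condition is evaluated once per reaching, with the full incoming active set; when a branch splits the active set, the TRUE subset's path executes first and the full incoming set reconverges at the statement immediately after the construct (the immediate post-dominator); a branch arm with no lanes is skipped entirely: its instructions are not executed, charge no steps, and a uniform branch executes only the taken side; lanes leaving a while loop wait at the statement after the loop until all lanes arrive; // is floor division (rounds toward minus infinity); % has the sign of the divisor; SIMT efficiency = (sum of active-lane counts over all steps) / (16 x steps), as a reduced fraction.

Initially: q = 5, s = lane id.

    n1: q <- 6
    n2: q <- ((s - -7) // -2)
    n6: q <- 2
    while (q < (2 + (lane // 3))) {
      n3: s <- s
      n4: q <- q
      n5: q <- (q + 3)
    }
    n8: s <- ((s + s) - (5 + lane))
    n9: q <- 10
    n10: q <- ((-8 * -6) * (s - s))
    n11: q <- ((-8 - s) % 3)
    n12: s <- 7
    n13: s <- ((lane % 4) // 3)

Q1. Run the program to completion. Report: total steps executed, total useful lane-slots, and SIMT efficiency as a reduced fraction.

Answer: 18 steps, 228 useful, 19/24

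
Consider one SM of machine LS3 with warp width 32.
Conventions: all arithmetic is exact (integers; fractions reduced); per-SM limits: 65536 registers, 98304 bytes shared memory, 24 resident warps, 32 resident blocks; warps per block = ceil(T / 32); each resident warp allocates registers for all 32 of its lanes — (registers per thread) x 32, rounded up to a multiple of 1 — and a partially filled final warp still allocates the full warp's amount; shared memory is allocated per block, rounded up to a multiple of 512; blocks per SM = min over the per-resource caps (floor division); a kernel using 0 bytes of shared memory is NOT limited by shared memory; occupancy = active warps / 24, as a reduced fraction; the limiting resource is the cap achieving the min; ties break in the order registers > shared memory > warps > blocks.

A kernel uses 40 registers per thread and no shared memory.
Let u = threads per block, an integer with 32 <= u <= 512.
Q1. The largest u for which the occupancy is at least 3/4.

Answer: u = 384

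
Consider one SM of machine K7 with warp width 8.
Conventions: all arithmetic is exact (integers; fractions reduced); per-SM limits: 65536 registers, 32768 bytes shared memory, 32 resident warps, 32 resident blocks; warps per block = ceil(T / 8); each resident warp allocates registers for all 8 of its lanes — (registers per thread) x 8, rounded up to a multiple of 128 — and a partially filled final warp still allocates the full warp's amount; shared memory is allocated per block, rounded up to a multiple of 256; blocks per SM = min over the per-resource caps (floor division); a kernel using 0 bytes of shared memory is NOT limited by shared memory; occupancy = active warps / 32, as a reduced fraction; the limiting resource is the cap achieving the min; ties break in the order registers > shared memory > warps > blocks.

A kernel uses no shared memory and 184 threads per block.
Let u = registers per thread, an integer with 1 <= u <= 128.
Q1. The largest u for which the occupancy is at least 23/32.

Answer: u = 128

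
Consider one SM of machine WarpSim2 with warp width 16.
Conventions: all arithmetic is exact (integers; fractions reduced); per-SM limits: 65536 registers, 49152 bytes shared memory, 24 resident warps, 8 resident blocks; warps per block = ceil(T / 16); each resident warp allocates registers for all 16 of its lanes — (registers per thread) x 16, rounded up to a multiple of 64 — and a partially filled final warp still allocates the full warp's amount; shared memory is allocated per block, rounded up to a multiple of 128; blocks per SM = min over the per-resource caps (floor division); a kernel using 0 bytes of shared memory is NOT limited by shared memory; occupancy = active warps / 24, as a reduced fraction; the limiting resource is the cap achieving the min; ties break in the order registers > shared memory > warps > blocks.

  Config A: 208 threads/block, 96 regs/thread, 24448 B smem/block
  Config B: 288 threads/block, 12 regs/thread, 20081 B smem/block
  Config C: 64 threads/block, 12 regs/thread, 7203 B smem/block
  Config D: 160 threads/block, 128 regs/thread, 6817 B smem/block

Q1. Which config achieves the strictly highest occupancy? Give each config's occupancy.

occupancies: A 13/24, B 3/4, C 1, D 5/6

Answer: C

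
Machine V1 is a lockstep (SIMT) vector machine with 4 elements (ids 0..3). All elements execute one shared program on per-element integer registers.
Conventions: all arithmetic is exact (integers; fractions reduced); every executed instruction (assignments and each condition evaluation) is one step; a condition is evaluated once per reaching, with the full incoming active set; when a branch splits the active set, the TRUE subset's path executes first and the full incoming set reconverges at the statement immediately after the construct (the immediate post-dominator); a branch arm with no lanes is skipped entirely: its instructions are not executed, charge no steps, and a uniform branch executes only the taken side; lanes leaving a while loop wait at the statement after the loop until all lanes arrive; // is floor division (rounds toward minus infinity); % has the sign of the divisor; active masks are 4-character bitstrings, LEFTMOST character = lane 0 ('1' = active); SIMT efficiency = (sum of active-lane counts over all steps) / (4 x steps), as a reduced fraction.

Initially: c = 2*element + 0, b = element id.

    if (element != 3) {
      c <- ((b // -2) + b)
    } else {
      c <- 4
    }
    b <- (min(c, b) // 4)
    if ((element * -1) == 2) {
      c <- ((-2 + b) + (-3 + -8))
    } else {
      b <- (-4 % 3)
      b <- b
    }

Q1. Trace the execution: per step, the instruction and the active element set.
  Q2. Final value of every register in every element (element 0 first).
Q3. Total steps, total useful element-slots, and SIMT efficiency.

step 0: eval (element != 3)          1111
step 1: c <- ((b // -2) + b)         1110
step 2: c <- 4                       0001
step 3: b <- (min(c, b) // 4)        1111
step 4: eval ((element * -1) == 2)   1111
step 5: b <- (-4 % 3)                1111
step 6: b <- b                       1111

Answer: 7 steps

c: 0,0,1,4
b: 2,2,2,2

steps = 7; useful = 24; efficiency = 24/28 = 6/7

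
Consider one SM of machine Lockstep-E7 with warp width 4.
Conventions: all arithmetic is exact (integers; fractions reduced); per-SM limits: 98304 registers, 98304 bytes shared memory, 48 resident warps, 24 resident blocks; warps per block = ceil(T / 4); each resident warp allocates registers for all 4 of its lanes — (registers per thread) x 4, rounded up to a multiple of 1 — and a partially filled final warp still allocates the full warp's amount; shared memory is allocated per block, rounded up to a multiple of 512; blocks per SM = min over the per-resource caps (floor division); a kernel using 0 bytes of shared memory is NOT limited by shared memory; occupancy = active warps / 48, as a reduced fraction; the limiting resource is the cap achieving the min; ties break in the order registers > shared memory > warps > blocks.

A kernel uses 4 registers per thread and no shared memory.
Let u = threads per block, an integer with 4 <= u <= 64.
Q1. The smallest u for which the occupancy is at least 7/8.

Answer: u = 5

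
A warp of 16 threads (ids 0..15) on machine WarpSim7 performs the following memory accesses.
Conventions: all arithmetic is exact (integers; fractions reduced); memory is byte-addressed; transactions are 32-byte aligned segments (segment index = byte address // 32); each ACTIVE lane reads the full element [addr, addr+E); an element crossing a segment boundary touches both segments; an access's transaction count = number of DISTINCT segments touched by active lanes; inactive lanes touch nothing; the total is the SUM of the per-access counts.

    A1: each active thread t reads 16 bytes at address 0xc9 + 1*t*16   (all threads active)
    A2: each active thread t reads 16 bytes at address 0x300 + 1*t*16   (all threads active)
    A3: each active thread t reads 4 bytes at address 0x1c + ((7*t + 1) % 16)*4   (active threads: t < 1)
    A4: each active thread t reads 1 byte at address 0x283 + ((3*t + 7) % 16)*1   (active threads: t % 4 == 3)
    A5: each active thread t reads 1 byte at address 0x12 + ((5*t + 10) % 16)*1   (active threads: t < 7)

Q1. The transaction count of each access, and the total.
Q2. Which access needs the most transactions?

A1: 9 transactions
A2: 8 transactions
A3: 1 transaction
A4: 1 transaction
A5: 2 transactions

Answer: 9,8,1,1,2; total 21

Answer: A1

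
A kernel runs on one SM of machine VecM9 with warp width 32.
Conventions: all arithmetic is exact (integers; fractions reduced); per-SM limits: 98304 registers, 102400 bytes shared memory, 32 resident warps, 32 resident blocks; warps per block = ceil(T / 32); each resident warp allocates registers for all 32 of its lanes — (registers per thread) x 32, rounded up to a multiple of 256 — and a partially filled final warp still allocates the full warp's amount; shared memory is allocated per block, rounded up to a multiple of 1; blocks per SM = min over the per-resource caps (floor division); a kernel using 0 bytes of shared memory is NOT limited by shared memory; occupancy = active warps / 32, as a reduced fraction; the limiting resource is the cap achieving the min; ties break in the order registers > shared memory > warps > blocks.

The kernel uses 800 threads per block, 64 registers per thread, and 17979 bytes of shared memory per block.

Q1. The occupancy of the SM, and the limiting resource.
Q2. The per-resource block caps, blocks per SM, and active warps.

Answer: occupancy 25/32, limited by registers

registers: 1 block
shared memory: 5 blocks
warps: 1 block
blocks: 32 blocks

Answer: 1 block, 25 active warps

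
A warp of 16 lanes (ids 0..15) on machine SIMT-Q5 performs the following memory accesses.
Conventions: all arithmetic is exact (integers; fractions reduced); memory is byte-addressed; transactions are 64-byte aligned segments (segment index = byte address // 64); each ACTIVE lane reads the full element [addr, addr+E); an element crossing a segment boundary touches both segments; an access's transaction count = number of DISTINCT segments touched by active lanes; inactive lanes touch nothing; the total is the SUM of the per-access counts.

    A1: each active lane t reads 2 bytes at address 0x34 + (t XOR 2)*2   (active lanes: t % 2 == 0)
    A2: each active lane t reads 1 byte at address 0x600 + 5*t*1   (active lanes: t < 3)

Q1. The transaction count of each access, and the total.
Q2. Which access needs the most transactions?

A1: 2 transactions
A2: 1 transaction

Answer: 2,1; total 3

Answer: A1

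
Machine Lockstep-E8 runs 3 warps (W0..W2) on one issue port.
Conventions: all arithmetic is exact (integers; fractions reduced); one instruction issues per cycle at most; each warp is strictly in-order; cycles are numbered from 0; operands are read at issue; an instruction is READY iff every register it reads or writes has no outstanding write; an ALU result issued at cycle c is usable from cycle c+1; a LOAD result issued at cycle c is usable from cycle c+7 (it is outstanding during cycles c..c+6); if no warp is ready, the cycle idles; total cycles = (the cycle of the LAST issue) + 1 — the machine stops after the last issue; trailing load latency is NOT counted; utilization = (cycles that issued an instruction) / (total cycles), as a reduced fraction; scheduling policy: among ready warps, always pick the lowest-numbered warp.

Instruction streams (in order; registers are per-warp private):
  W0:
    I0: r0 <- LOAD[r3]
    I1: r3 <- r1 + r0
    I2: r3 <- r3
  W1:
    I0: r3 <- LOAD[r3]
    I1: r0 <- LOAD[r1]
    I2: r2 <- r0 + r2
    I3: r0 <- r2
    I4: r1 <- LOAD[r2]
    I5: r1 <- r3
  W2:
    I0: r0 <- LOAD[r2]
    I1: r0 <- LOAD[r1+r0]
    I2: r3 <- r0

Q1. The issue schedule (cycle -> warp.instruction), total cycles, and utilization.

cycle 0: W0.I0
cycle 1: W1.I0
cycle 2: W1.I1
cycle 3: W2.I0
cycle 4: idle
cycle 5: idle
cycle 6: idle
cycle 7: W0.I1
cycle 8: W0.I2
cycle 9: W1.I2
cycle 10: W1.I3
cycle 11: W1.I4
cycle 12: W2.I1
cycle 13: idle
cycle 14: idle
cycle 15: idle
cycle 16: idle
cycle 17: idle
cycle 18: W1.I5
cycle 19: W2.I2

Answer: 20 cycles, utilization 3/5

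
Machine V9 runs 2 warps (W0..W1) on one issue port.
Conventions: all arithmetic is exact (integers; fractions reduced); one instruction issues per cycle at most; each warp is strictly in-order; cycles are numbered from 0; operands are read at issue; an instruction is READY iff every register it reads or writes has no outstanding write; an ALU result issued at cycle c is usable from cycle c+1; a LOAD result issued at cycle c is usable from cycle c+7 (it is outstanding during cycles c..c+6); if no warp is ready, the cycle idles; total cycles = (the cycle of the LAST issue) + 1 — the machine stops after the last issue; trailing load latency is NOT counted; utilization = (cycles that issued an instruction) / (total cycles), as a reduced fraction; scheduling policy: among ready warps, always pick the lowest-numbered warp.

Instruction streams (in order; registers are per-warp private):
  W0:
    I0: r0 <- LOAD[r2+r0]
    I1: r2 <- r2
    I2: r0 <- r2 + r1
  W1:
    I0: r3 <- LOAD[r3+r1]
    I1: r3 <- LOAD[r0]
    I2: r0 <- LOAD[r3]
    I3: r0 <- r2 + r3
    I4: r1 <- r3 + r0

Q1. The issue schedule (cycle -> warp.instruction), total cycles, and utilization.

cycle 0: W0.I0
cycle 1: W0.I1
cycle 2: W1.I0
cycle 3: idle
cycle 4: idle
cycle 5: idle
cycle 6: idle
cycle 7: W0.I2
cycle 8: idle
cycle 9: W1.I1
cycle 10: idle
cycle 11: idle
cycle 12: idle
cycle 13: idle
cycle 14: idle
cycle 15: idle
cycle 16: W1.I2
cycle 17: idle
cycle 18: idle
cycle 19: idle
cycle 20: idle
cycle 21: idle
cycle 22: idle
cycle 23: W1.I3
cycle 24: W1.I4

Answer: 25 cycles, utilization 8/25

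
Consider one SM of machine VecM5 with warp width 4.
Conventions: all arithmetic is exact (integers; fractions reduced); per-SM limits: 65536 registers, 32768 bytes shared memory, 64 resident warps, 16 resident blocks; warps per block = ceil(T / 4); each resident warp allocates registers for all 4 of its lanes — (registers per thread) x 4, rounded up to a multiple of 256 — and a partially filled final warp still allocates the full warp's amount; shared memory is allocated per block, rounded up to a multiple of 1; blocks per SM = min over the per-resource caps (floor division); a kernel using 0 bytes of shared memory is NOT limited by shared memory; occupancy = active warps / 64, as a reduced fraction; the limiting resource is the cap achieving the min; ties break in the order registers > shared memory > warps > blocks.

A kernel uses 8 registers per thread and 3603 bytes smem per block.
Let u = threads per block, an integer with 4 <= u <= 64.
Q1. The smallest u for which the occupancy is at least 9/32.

Answer: u = 5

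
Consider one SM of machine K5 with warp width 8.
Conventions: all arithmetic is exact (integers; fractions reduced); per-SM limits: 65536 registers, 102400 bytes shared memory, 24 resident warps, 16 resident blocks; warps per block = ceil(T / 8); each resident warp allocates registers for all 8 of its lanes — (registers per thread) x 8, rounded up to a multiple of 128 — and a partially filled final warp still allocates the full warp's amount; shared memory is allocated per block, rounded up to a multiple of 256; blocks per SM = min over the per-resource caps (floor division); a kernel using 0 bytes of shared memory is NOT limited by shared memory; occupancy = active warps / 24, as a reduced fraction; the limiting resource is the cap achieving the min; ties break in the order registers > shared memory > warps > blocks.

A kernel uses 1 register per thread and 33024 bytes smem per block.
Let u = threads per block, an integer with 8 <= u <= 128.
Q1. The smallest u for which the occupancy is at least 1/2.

Answer: u = 25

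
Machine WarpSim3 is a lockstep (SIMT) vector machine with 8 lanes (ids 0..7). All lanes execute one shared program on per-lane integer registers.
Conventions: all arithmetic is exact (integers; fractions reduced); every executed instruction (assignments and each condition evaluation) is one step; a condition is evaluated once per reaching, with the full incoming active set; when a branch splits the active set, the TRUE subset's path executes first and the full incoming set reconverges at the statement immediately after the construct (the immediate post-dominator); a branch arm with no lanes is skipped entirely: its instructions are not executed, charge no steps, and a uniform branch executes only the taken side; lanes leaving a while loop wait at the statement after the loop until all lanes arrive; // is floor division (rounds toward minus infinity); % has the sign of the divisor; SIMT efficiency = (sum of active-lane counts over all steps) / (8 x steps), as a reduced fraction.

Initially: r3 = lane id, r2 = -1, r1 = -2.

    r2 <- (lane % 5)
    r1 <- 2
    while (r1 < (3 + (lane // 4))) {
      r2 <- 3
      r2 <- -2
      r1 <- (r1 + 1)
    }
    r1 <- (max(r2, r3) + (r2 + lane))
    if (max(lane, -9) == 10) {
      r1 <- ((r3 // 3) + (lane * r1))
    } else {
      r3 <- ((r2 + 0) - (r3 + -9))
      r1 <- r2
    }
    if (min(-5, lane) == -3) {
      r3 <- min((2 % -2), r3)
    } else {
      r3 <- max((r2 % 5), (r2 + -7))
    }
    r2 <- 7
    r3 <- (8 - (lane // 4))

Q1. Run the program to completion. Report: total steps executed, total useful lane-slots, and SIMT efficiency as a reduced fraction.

Answer: 19 steps, 136 useful, 17/19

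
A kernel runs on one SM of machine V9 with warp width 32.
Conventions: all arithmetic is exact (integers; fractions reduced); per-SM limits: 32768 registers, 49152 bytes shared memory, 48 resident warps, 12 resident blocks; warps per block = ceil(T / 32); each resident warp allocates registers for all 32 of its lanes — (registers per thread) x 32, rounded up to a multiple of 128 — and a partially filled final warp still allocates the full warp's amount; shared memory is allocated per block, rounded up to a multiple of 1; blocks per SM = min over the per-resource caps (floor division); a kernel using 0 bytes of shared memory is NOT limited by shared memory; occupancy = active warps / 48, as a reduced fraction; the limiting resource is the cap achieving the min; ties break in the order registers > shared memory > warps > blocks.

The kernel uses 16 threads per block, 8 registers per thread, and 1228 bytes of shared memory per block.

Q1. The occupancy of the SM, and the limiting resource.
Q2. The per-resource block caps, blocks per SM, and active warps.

Answer: occupancy 1/4, limited by blocks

registers: 128 blocks
shared memory: 40 blocks
warps: 48 blocks
blocks: 12 blocks

Answer: 12 blocks, 12 active warps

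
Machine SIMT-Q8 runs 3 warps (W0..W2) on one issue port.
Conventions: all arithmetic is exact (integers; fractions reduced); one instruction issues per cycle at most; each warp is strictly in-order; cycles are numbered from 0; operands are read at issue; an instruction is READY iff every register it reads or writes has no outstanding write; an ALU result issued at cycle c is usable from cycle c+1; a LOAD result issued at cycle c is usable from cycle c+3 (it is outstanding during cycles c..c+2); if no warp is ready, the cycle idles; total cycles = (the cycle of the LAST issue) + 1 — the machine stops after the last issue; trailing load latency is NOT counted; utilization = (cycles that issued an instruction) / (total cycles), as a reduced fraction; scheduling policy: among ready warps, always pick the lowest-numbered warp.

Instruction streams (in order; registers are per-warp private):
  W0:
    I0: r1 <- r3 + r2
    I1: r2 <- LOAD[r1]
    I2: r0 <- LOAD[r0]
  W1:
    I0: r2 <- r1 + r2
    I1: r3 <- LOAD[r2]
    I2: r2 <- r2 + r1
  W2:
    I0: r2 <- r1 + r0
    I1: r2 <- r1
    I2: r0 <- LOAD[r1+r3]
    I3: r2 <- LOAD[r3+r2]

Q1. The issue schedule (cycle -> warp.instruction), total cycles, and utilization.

cycle 0: W0.I0
cycle 1: W0.I1
cycle 2: W0.I2
cycle 3: W1.I0
cycle 4: W1.I1
cycle 5: W1.I2
cycle 6: W2.I0
cycle 7: W2.I1
cycle 8: W2.I2
cycle 9: W2.I3

Answer: 10 cycles, utilization 1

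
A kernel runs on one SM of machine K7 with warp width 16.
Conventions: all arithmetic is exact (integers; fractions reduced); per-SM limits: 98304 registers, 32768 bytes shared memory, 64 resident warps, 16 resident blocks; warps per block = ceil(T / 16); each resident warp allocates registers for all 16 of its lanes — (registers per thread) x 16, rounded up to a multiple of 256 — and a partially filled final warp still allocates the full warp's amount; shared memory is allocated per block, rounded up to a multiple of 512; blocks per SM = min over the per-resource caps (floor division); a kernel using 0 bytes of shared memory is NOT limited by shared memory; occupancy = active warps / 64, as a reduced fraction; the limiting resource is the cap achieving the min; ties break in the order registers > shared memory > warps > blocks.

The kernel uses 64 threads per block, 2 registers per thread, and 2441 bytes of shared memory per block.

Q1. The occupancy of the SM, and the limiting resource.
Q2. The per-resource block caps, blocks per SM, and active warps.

Answer: occupancy 3/4, limited by shared memory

registers: 96 blocks
shared memory: 12 blocks
warps: 16 blocks
blocks: 16 blocks

Answer: 12 blocks, 48 active warps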